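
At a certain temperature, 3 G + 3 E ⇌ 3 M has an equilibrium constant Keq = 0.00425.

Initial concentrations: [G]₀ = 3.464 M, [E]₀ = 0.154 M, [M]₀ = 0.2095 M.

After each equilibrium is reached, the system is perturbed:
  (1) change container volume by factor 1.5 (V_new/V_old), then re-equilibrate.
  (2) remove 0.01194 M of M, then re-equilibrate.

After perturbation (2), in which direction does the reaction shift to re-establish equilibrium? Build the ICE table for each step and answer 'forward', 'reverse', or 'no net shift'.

Direction: forward

Q₀ = 0.06057 vs Keq = 0.00425 ⇒ Q>K, reverse
Step 1:
                  G         E         M
  I           3.464     0.154    0.2095
  C           0.077     0.077    -0.077
  E           3.541     0.231    0.1325
  solve Keq expr → x = -0.02567; check Q = 0.00425
Then change container volume by factor 1.5 (V_new/V_old).
Step 2:
                  G         E         M
  I           2.361     0.154   0.08833
  C         0.02087   0.02087  -0.02087
  E           2.382    0.1749   0.06746
  solve Keq expr → x = -0.006957; check Q = 0.00425
Then remove 0.01194 M of M.
Step 3:
                  G         E         M
  I           2.382    0.1749   0.05552
  C       -0.008452 -0.008452  0.008452
  E           2.373    0.1664   0.06397
  solve Keq expr → x = 0.002817; check Q = 0.00425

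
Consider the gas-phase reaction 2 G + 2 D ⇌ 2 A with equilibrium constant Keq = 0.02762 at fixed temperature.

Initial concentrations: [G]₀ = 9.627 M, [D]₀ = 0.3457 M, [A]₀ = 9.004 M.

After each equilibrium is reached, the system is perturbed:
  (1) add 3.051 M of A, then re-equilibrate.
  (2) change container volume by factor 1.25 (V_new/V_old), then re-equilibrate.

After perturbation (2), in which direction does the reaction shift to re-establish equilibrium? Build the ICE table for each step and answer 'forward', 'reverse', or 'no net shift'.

Direction: reverse

Q₀ = 7.32 vs Keq = 0.02762 ⇒ Q>K, reverse
Step 1:
                   G          D          A
  init         9.627     0.3457      9.004
  Δ            2.718      2.718     -2.718
  eq           12.35      3.064      6.286
  solve Keq expr → x = -1.359; check Q = 0.02762
Then add 3.051 M of A.
Step 2:
                   G          D          A
  init         12.35      3.064      9.337
  Δ            0.825      0.825     -0.825
  eq           13.17      3.889      8.512
  solve Keq expr → x = -0.4125; check Q = 0.02762
Then change container volume by factor 1.25 (V_new/V_old).
Step 3:
                   G          D          A
  init         10.54      3.111      6.809
  Δ           0.4083     0.4083    -0.4083
  eq           10.94      3.519      6.401
  solve Keq expr → x = -0.2041; check Q = 0.02762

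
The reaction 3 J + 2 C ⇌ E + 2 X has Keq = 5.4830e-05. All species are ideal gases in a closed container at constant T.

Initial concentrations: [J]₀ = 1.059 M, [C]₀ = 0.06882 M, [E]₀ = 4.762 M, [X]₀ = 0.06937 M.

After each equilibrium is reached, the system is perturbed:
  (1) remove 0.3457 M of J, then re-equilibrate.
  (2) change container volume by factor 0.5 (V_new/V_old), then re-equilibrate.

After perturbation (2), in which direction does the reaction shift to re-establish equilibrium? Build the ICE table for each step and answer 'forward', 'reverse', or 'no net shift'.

Q₀ = 4.074 vs Keq = 5.4830e-05 ⇒ Q>K, reverse
Step 1:
                   J          C          E          X
  init         1.059    0.06882      4.762    0.06937
  Δ           0.1032    0.06878   -0.03439   -0.06878
  eq           1.162     0.1376      4.728 5.8711e-04
  solve Keq expr → x = -0.03439; check Q = 5.4830e-05
Then remove 0.3457 M of J.
Step 2:
                   J          C          E          X
  init        0.8165     0.1376      4.728 5.8711e-04
  Δ       3.6083e-04 2.4055e-04 -1.2028e-04 -2.4055e-04
  eq          0.8168     0.1378      4.727 3.4656e-04
  solve Keq expr → x = -1.2028e-04; check Q = 5.4830e-05
Then change container volume by factor 0.5 (V_new/V_old).
Step 3:
                   J          C          E          X
  init         1.634     0.2757      9.455 6.9313e-04
  Δ        -0.001032 -6.8833e-04 3.4416e-04 6.8833e-04
  eq           1.633      0.275      9.455   0.001381
  solve Keq expr → x = 3.4416e-04; check Q = 5.4830e-05

Direction: forward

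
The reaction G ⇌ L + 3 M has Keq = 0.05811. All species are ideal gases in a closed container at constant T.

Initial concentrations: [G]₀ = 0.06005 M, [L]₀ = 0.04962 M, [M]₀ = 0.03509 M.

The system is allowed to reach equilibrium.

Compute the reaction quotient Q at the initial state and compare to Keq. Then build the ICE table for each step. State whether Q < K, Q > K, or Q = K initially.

Q₀ = 3.5702e-05 vs Keq = 0.05811 ⇒ Q<K, forward
Step 1:
                  G         L         M
  I         0.06005   0.04962   0.03509
  C         -0.0495    0.0495    0.1485
  E         0.01055   0.09912    0.1836
  solve Keq expr → x = 0.0495; check Q = 0.05811

Q₀ = 3.5702e-05; Q < K (proceeds forward)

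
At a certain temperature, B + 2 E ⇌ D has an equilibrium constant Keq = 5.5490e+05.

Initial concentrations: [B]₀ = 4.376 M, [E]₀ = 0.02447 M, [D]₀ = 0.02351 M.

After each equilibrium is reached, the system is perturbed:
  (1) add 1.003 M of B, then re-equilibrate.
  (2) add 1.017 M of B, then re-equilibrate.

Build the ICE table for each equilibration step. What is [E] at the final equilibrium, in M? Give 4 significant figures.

Q₀ = 8.972 vs Keq = 5.5490e+05 ⇒ Q<K, forward
Step 1:
                   B          E          D
  I            4.376    0.02447    0.02351
  C         -0.01217   -0.02435    0.01217
  E            4.364 1.2139e-04    0.03568
  solve Keq expr → x = 0.01217; check Q = 5.5490e+05
Then add 1.003 M of B.
Step 2:
                   B          E          D
  I            5.367 1.2139e-04    0.03568
  C       -5.9603e-06 -1.1921e-05 5.9603e-06
  E            5.367 1.0947e-04    0.03569
  solve Keq expr → x = 5.9603e-06; check Q = 5.5490e+05
Then add 1.017 M of B.
Step 3:
                   B          E          D
  I            6.384 1.0947e-04    0.03569
  C       -4.5458e-06 -9.0917e-06 4.5458e-06
  E            6.384 1.0038e-04    0.03569
  solve Keq expr → x = 4.5458e-06; check Q = 5.5490e+05

[E]_eq = 1.0038e-04 M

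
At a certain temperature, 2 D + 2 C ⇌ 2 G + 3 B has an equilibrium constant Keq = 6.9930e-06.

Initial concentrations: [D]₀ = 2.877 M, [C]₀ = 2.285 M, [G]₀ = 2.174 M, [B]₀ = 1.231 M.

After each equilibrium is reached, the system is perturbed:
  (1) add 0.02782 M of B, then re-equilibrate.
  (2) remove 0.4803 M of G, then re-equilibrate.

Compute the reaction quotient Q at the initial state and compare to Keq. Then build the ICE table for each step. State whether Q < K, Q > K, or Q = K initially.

Q₀ = 0.204 vs Keq = 6.9930e-06 ⇒ Q>K, reverse
Step 1:
                   D          C          G          B
  init         2.877      2.285      2.174      1.231
  Δ           0.7699     0.7699    -0.7699     -1.155
  eq           3.647      3.055      1.404    0.07608
  solve Keq expr → x = -0.385; check Q = 6.9930e-06
Then add 0.02782 M of B.
Step 2:
                   D          C          G          B
  init         3.647      3.055      1.404     0.1039
  Δ          0.01775    0.01775   -0.01775   -0.02663
  eq           3.665      3.073      1.386    0.07727
  solve Keq expr → x = -0.008875; check Q = 6.9930e-06
Then remove 0.4803 M of G.
Step 3:
                   D          C          G          B
  init         3.665      3.073      0.906    0.07727
  Δ         -0.01569   -0.01569    0.01569    0.02353
  eq           3.649      3.057     0.9217     0.1008
  solve Keq expr → x = 0.007844; check Q = 6.9930e-06

Q₀ = 0.204; Q > K (proceeds reverse)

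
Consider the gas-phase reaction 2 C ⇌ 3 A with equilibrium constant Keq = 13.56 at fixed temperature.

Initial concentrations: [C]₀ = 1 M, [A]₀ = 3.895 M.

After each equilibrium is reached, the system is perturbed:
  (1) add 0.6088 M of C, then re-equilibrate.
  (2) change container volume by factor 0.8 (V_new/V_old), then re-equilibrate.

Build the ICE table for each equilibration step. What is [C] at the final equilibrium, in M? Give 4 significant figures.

[C]_eq = 2.404 M

Q₀ = 59.09 vs Keq = 13.56 ⇒ Q>K, reverse
Step 1:
                    C           A
  I                 1       3.895
  C             0.507     -0.7605
  E             1.507       3.134
  solve Keq expr → x = -0.2535; check Q = 13.56
Then add 0.6088 M of C.
Step 2:
                    C           A
  I             2.116       3.134
  C           -0.2874      0.4311
  E             1.828       3.566
  solve Keq expr → x = 0.1437; check Q = 13.56
Then change container volume by factor 0.8 (V_new/V_old).
Step 3:
                    C           A
  I             2.285       4.457
  C            0.1185     -0.1777
  E             2.404       4.279
  solve Keq expr → x = -0.05924; check Q = 13.56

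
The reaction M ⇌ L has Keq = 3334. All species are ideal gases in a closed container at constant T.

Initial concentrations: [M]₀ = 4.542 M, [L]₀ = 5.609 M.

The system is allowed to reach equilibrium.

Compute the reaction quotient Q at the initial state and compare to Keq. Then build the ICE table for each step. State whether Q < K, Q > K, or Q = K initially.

Q₀ = 1.235; Q < K (proceeds forward)

Q₀ = 1.235 vs Keq = 3334 ⇒ Q<K, forward
Step 1:
                    M           L
  init          4.542       5.609
  Δ            -4.539       4.539
  eq         0.003044       10.15
  solve Keq expr → x = 4.539; check Q = 3334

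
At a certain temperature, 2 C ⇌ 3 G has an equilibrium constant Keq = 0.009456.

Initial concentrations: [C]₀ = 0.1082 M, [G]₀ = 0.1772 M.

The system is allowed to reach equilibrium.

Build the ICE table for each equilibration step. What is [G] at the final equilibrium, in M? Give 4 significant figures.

Q₀ = 0.4753 vs Keq = 0.009456 ⇒ Q>K, reverse
Step 1:
                    C           G
  init         0.1082      0.1772
  Δ           0.07299     -0.1095
  eq           0.1812     0.06771
  solve Keq expr → x = -0.0365; check Q = 0.009456

[G]_eq = 0.06771 M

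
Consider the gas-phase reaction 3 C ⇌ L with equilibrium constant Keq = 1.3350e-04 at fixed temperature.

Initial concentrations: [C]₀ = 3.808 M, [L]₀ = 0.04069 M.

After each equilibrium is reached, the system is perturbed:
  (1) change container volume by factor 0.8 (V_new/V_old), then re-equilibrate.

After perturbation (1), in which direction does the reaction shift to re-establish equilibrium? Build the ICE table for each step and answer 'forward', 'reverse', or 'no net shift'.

Q₀ = 7.3688e-04 vs Keq = 1.3350e-04 ⇒ Q>K, reverse
Step 1:
                   C          L
  Initial      3.808    0.04069
  Change      0.0982   -0.03273
  Equil        3.906   0.007957
  solve Keq expr → x = -0.03273; check Q = 1.3350e-04
Then change container volume by factor 0.8 (V_new/V_old).
Step 2:
                   C          L
  Initial      4.883   0.009946
  Change    -0.01632   0.005439
  Equil        4.866    0.01539
  solve Keq expr → x = 0.005439; check Q = 1.3350e-04

Direction: forward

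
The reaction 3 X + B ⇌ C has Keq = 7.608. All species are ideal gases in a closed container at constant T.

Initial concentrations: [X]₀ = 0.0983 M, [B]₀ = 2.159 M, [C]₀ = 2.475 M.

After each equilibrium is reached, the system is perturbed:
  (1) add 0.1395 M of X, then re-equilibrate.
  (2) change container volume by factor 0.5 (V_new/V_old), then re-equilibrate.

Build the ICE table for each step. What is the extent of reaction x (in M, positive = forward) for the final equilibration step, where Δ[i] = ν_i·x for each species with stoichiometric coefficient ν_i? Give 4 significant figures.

x = 0.1684 M

Q₀ = 1207 vs Keq = 7.608 ⇒ Q>K, reverse
Step 1:
                   X          B          C
  I           0.0983      2.159      2.475
  C           0.4131     0.1377    -0.1377
  E           0.5114      2.297      2.337
  solve Keq expr → x = -0.1377; check Q = 7.608
Then add 0.1395 M of X.
Step 2:
                   X          B          C
  I           0.6509      2.297      2.337
  C          -0.1329   -0.04431    0.04431
  E            0.518      2.252      2.382
  solve Keq expr → x = 0.04431; check Q = 7.608
Then change container volume by factor 0.5 (V_new/V_old).
Step 3:
                   X          B          C
  I            1.036      4.505      4.763
  C          -0.5053    -0.1684     0.1684
  E           0.5307      4.336      4.932
  solve Keq expr → x = 0.1684; check Q = 7.608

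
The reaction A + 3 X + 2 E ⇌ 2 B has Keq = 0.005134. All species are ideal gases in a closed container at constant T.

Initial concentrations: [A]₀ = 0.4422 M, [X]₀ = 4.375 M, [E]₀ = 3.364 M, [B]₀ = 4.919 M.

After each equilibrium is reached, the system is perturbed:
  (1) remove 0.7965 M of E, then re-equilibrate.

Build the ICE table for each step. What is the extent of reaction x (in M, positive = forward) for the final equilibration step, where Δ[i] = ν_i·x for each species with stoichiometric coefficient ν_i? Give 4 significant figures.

x = -0.08701 M

Q₀ = 0.05774 vs Keq = 0.005134 ⇒ Q>K, reverse
Step 1:
                  A         X         E         B
  Initial    0.4422     4.375     3.364     4.919
  Change     0.4572     1.371    0.9143   -0.9143
  Equil      0.8994     5.746     4.278     4.005
  solve Keq expr → x = -0.4572; check Q = 0.005134
Then remove 0.7965 M of E.
Step 2:
                  A         X         E         B
  Initial    0.8994     5.746     3.482     4.005
  Change    0.08701     0.261     0.174    -0.174
  Equil      0.9864     6.008     3.656     3.831
  solve Keq expr → x = -0.08701; check Q = 0.005134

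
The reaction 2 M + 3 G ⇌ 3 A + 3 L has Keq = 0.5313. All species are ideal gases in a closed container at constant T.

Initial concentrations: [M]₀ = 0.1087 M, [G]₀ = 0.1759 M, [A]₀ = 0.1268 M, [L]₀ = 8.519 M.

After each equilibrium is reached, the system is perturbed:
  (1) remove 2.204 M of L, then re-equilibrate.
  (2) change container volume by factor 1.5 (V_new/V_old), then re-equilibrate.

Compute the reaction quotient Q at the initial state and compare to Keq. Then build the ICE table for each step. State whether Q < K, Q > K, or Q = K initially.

Q₀ = 1.9600e+04 vs Keq = 0.5313 ⇒ Q>K, reverse
Step 1:
                    M           G           A           L
  I            0.1087      0.1759      0.1268       8.519
  C           0.07836      0.1175     -0.1175     -0.1175
  E            0.1871      0.2934    0.009253       8.401
  solve Keq expr → x = -0.03918; check Q = 0.5313
Then remove 2.204 M of L.
Step 2:
                    M           G           A           L
  I            0.1871      0.2934    0.009253       6.197
  C         -0.002042   -0.003063    0.003063    0.003063
  E             0.185      0.2904     0.01232       6.201
  solve Keq expr → x = 0.001021; check Q = 0.5313
Then change container volume by factor 1.5 (V_new/V_old).
Step 3:
                    M           G           A           L
  I            0.1233      0.1936    0.008211       4.134
  C       -7.3041e-04   -0.001096    0.001096    0.001096
  E            0.1226      0.1925    0.009306       4.135
  solve Keq expr → x = 3.6521e-04; check Q = 0.5313

Q₀ = 1.9600e+04; Q > K (proceeds reverse)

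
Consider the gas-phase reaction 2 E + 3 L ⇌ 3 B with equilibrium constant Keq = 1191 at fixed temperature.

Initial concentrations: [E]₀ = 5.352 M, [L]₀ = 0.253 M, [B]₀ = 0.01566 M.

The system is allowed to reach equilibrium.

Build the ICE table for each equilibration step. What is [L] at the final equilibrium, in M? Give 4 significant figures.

[L]_eq = 0.008198 M

Q₀ = 8.2791e-06 vs Keq = 1191 ⇒ Q<K, forward
Step 1:
                    E           L           B
  Initial       5.352       0.253     0.01566
  Change      -0.1632     -0.2448      0.2448
  Equil         5.189    0.008198      0.2605
  solve Keq expr → x = 0.0816; check Q = 1191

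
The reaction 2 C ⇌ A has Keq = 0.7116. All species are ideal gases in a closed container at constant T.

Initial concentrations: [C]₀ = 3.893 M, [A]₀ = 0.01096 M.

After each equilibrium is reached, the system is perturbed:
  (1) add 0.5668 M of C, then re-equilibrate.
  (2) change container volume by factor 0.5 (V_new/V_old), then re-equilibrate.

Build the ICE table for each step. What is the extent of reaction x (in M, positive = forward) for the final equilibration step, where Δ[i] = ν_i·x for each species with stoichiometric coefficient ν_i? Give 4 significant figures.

Q₀ = 7.2317e-04 vs Keq = 0.7116 ⇒ Q<K, forward
Step 1:
                    C           A
  I             3.893     0.01096
  C            -2.549       1.274
  E             1.344       1.285
  solve Keq expr → x = 1.274; check Q = 0.7116
Then add 0.5668 M of C.
Step 2:
                    C           A
  I             1.911       1.285
  C           -0.4532      0.2266
  E             1.458       1.512
  solve Keq expr → x = 0.2266; check Q = 0.7116
Then change container volume by factor 0.5 (V_new/V_old).
Step 3:
                    C           A
  I             2.915       3.024
  C           -0.7326      0.3663
  E             2.183        3.39
  solve Keq expr → x = 0.3663; check Q = 0.7116

x = 0.3663 M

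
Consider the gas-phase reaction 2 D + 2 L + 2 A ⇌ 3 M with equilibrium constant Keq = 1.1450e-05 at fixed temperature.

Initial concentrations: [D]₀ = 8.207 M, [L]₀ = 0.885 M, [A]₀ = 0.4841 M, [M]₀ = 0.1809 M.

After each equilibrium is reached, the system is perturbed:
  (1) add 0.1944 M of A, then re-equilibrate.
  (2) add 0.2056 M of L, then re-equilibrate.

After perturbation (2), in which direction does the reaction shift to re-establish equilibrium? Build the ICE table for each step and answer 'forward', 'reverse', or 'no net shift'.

Q₀ = 4.7884e-04 vs Keq = 1.1450e-05 ⇒ Q>K, reverse
Step 1:
                    D           L           A           M
  I             8.207       0.885      0.4841      0.1809
  C           0.07961     0.07961     0.07961     -0.1194
  E             8.287      0.9646      0.5637     0.06149
  solve Keq expr → x = -0.0398; check Q = 1.1450e-05
Then add 0.1944 M of A.
Step 2:
                    D           L           A           M
  I             8.287      0.9646      0.7581     0.06149
  C         -0.008271   -0.008271   -0.008271     0.01241
  E             8.278      0.9563      0.7498      0.0739
  solve Keq expr → x = 0.004136; check Q = 1.1450e-05
Then add 0.2056 M of L.
Step 3:
                    D           L           A           M
  I             8.278       1.162      0.7498      0.0739
  C         -0.006286   -0.006286   -0.006286    0.009429
  E             8.272       1.156      0.7436     0.08332
  solve Keq expr → x = 0.003143; check Q = 1.1450e-05

Direction: forward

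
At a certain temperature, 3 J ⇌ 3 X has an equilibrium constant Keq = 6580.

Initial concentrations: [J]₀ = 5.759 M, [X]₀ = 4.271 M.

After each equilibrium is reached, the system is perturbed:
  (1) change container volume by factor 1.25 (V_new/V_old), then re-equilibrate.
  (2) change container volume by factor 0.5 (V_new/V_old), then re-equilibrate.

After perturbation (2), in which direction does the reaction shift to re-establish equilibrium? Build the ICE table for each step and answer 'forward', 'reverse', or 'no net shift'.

Direction: no net shift

Q₀ = 0.4079 vs Keq = 6580 ⇒ Q<K, forward
Step 1:
                   J          X
  init         5.759      4.271
  Δ           -5.251      5.251
  eq          0.5081      9.522
  solve Keq expr → x = 1.75; check Q = 6580
Then change container volume by factor 1.25 (V_new/V_old).
Step 2:
                   J          X
  init        0.4065      7.617
  Δ                0          0
  eq          0.4065      7.617
  solve Keq expr → x = 0; check Q = 6580
Then change container volume by factor 0.5 (V_new/V_old).
Step 3:
                   J          X
  init         0.813      15.23
  Δ                0          0
  eq           0.813      15.23
  solve Keq expr → x = 0; check Q = 6580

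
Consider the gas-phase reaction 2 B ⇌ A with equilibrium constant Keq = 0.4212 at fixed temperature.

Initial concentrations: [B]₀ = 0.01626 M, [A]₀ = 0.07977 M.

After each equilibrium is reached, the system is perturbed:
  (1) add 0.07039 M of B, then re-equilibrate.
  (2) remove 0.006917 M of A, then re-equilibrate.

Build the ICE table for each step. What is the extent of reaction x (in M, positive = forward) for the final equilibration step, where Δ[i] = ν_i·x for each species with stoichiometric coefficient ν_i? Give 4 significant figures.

Q₀ = 301.7 vs Keq = 0.4212 ⇒ Q>K, reverse
Step 1:
                  B         A
  Initial   0.01626   0.07977
  Change     0.1392  -0.06959
  Equil      0.1554   0.01018
  solve Keq expr → x = -0.06959; check Q = 0.4212
Then add 0.07039 M of B.
Step 2:
                  B         A
  Initial    0.2258   0.01018
  Change   -0.01654  0.008272
  Equil      0.2093   0.01845
  solve Keq expr → x = 0.008272; check Q = 0.4212
Then remove 0.006917 M of A.
Step 3:
                  B         A
  Initial    0.2093   0.01153
  Change   -0.01029  0.005147
  Equil       0.199   0.01668
  solve Keq expr → x = 0.005147; check Q = 0.4212

x = 0.005147 M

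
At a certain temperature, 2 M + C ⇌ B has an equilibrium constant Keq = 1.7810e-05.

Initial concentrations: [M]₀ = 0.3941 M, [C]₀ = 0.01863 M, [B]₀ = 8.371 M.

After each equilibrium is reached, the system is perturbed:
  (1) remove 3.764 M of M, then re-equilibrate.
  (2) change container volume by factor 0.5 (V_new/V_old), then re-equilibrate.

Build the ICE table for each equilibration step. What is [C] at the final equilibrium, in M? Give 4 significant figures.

Q₀ = 2893 vs Keq = 1.7810e-05 ⇒ Q>K, reverse
Step 1:
                  M         C         B
  Initial    0.3941   0.01863     8.371
  Change      16.66     8.328    -8.328
  Equil       17.05     8.346   0.04321
  solve Keq expr → x = -8.328; check Q = 1.7810e-05
Then remove 3.764 M of M.
Step 2:
                  M         C         B
  Initial     13.29     8.346   0.04321
  Change    0.03357   0.01679  -0.01679
  Equil       13.32     8.363   0.02642
  solve Keq expr → x = -0.01679; check Q = 1.7810e-05
Then change container volume by factor 0.5 (V_new/V_old).
Step 3:
                  M         C         B
  Initial     26.64     16.73   0.05285
  Change    -0.3037   -0.1519    0.1519
  Equil       26.33     16.57    0.2047
  solve Keq expr → x = 0.1519; check Q = 1.7810e-05

[C]_eq = 16.57 M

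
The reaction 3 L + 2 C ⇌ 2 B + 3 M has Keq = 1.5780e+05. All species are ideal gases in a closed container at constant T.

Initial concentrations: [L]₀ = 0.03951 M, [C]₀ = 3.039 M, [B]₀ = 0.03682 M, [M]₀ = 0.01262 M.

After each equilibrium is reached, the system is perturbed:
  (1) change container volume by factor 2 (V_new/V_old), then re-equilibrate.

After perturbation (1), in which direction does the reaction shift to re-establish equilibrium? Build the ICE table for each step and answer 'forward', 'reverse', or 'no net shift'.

Direction: no net shift

Q₀ = 4.7837e-06 vs Keq = 1.5780e+05 ⇒ Q<K, forward
Step 1:
                   L          C          B          M
  I          0.03951      3.039    0.03682    0.01262
  C         -0.03944   -0.02629    0.02629    0.03944
  E       7.3205e-05      3.013    0.06311    0.05206
  solve Keq expr → x = 0.01315; check Q = 1.5780e+05
Then change container volume by factor 2 (V_new/V_old).
Step 2:
                   L          C          B          M
  I       3.6603e-05      1.506    0.03156    0.02603
  C                0          0          0          0
  E       3.6603e-05      1.506    0.03156    0.02603
  solve Keq expr → x = 0; check Q = 1.5780e+05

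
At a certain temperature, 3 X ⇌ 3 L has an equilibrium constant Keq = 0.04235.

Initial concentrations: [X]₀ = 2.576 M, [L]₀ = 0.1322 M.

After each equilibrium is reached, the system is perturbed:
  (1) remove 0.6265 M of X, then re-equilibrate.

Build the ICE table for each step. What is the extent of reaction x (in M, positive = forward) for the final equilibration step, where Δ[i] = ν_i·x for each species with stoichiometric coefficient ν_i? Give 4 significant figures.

Q₀ = 1.3516e-04 vs Keq = 0.04235 ⇒ Q<K, forward
Step 1:
                    X           L
  I             2.576      0.1322
  C           -0.5678      0.5678
  E             2.008         0.7
  solve Keq expr → x = 0.1893; check Q = 0.04235
Then remove 0.6265 M of X.
Step 2:
                    X           L
  I             1.382         0.7
  C            0.1619     -0.1619
  E             1.544      0.5381
  solve Keq expr → x = -0.05398; check Q = 0.04235

x = -0.05398 M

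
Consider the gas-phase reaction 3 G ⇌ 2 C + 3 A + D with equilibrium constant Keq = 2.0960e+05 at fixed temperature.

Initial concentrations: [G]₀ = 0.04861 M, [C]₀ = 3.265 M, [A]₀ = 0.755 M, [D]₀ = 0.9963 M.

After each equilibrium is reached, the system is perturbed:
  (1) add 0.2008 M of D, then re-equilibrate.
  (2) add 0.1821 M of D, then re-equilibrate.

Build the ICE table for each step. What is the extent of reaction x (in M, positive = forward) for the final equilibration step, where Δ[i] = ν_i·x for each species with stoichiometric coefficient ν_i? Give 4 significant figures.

Q₀ = 3.9794e+04 vs Keq = 2.0960e+05 ⇒ Q<K, forward
Step 1:
                    G           C           A           D
  I           0.04861       3.265       0.755      0.9963
  C           -0.0198      0.0132      0.0198    0.006599
  E           0.02881       3.278      0.7748       1.003
  solve Keq expr → x = 0.006599; check Q = 2.0960e+05
Then add 0.2008 M of D.
Step 2:
                    G           C           A           D
  I           0.02881       3.278      0.7748       1.204
  C          0.001727   -0.001151   -0.001727 -5.7563e-04
  E           0.03054       3.277      0.7731       1.203
  solve Keq expr → x = -5.7563e-04; check Q = 2.0960e+05
Then add 0.1821 M of D.
Step 3:
                    G           C           A           D
  I           0.03054       3.277      0.7731       1.385
  C          0.001401 -9.3417e-04   -0.001401 -4.6709e-04
  E           0.03194       3.276      0.7717       1.385
  solve Keq expr → x = -4.6709e-04; check Q = 2.0960e+05

x = -4.6709e-04 M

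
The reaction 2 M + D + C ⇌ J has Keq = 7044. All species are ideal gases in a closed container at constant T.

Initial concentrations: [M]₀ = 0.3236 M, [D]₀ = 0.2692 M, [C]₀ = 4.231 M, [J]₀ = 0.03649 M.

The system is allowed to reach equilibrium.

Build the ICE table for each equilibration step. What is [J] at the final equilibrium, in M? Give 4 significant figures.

Q₀ = 0.3059 vs Keq = 7044 ⇒ Q<K, forward
Step 1:
                    M           D           C           J
  I            0.3236      0.2692       4.231     0.03649
  C           -0.3158     -0.1579     -0.1579      0.1579
  E          0.007802      0.1113       4.073      0.1944
  solve Keq expr → x = 0.1579; check Q = 7044

[J]_eq = 0.1944 M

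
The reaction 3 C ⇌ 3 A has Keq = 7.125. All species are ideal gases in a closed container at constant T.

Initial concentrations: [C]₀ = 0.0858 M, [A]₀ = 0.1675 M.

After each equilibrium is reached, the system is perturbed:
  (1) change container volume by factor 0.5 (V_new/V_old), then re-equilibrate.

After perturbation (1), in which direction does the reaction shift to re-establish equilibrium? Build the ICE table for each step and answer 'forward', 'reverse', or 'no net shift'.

Q₀ = 7.44 vs Keq = 7.125 ⇒ Q>K, reverse
Step 1:
                   C          A
  Initial     0.0858     0.1675
  Change  8.2048e-04 -8.2048e-04
  Equil      0.08662     0.1667
  solve Keq expr → x = -2.7349e-04; check Q = 7.125
Then change container volume by factor 0.5 (V_new/V_old).
Step 2:
                   C          A
  Initial     0.1732     0.3334
  Change           0          0
  Equil       0.1732     0.3334
  solve Keq expr → x = 0; check Q = 7.125

Direction: no net shift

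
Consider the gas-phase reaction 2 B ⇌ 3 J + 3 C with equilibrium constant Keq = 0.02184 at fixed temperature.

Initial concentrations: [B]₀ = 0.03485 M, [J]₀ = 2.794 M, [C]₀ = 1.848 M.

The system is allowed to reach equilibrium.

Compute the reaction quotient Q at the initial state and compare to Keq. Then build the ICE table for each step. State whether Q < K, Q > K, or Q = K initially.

Q₀ = 1.1334e+05 vs Keq = 0.02184 ⇒ Q>K, reverse
Step 1:
                    B           J           C
  I           0.03485       2.794       1.848
  C             1.066      -1.599      -1.599
  E             1.101       1.195      0.2493
  solve Keq expr → x = -0.5329; check Q = 0.02184

Q₀ = 1.1334e+05; Q > K (proceeds reverse)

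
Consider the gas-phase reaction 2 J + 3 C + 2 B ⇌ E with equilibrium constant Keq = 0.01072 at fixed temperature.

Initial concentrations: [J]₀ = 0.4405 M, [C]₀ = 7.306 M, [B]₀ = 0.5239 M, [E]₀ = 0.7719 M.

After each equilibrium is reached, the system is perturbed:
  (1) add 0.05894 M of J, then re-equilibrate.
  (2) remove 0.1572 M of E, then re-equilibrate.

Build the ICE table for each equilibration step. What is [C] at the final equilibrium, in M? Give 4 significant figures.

Q₀ = 0.03716 vs Keq = 0.01072 ⇒ Q>K, reverse
Step 1:
                   J          C          B          E
  Initial     0.4405      7.306     0.5239     0.7719
  Change      0.1448     0.2173     0.1448   -0.07242
  Equil       0.5853      7.523     0.6687     0.6995
  solve Keq expr → x = -0.07242; check Q = 0.01072
Then add 0.05894 M of J.
Step 2:
                   J          C          B          E
  Initial     0.6443      7.523     0.6687     0.6995
  Change     -0.0255   -0.03825    -0.0255    0.01275
  Equil       0.6188      7.485     0.6432     0.7122
  solve Keq expr → x = 0.01275; check Q = 0.01072
Then remove 0.1572 M of E.
Step 3:
                   J          C          B          E
  Initial     0.6188      7.485     0.6432      0.555
  Change    -0.03119   -0.04679   -0.03119     0.0156
  Equil       0.5876      7.438     0.6121     0.5706
  solve Keq expr → x = 0.0156; check Q = 0.01072

[C]_eq = 7.438 M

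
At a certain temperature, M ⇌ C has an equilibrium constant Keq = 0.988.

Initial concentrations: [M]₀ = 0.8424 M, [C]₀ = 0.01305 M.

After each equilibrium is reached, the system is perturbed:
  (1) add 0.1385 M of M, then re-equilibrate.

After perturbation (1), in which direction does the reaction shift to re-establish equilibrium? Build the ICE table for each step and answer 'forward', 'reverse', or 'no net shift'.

Direction: forward

Q₀ = 0.01549 vs Keq = 0.988 ⇒ Q<K, forward
Step 1:
                   M          C
  Initial     0.8424    0.01305
  Change     -0.4121     0.4121
  Equil       0.4303     0.4251
  solve Keq expr → x = 0.4121; check Q = 0.988
Then add 0.1385 M of M.
Step 2:
                   M          C
  Initial     0.5688     0.4251
  Change    -0.06883    0.06883
  Equil          0.5      0.494
  solve Keq expr → x = 0.06883; check Q = 0.988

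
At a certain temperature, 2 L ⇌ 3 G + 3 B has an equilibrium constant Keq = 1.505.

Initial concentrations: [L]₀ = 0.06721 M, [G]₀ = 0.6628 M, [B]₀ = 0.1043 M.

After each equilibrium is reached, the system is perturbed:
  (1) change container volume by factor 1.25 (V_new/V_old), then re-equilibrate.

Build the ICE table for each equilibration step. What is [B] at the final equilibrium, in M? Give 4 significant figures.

[B]_eq = 0.1366 M

Q₀ = 0.07314 vs Keq = 1.505 ⇒ Q<K, forward
Step 1:
                   L          G          B
  I          0.06721     0.6628     0.1043
  C         -0.03603    0.05405    0.05405
  E          0.03118     0.7169     0.1584
  solve Keq expr → x = 0.01802; check Q = 1.505
Then change container volume by factor 1.25 (V_new/V_old).
Step 2:
                   L          G          B
  I          0.02494     0.5735     0.1267
  C        -0.006605   0.009907   0.009907
  E          0.01834     0.5834     0.1366
  solve Keq expr → x = 0.003302; check Q = 1.505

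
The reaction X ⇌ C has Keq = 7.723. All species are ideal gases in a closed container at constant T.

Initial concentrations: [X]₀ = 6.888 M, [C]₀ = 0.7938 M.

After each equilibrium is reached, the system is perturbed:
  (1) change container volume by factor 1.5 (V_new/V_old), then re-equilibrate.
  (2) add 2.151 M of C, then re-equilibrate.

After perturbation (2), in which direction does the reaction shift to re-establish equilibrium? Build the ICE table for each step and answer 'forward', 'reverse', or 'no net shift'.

Q₀ = 0.1152 vs Keq = 7.723 ⇒ Q<K, forward
Step 1:
                    X           C
  Initial       6.888      0.7938
  Change       -6.007       6.007
  Equil        0.8806       6.801
  solve Keq expr → x = 6.007; check Q = 7.723
Then change container volume by factor 1.5 (V_new/V_old).
Step 2:
                    X           C
  Initial      0.5871       4.534
  Change            0           0
  Equil        0.5871       4.534
  solve Keq expr → x = 0; check Q = 7.723
Then add 2.151 M of C.
Step 3:
                    X           C
  Initial      0.5871       6.685
  Change       0.2466     -0.2466
  Equil        0.8337       6.439
  solve Keq expr → x = -0.2466; check Q = 7.723

Direction: reverse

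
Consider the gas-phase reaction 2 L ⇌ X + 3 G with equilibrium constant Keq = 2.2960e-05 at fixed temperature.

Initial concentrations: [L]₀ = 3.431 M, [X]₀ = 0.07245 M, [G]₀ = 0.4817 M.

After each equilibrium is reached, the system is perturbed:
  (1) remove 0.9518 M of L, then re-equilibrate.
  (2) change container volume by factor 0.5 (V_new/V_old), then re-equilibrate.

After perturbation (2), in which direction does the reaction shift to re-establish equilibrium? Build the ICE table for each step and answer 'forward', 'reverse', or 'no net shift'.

Direction: reverse

Q₀ = 6.8790e-04 vs Keq = 2.2960e-05 ⇒ Q>K, reverse
Step 1:
                   L          X          G
  I            3.431    0.07245     0.4817
  C           0.1229   -0.06143    -0.1843
  E            3.554    0.01102     0.2974
  solve Keq expr → x = -0.06143; check Q = 2.2960e-05
Then remove 0.9518 M of L.
Step 2:
                   L          X          G
  I            2.602    0.01102     0.2974
  C         0.008482  -0.004241   -0.01272
  E            2.611   0.006781     0.2847
  solve Keq expr → x = -0.004241; check Q = 2.2960e-05
Then change container volume by factor 0.5 (V_new/V_old).
Step 3:
                   L          X          G
  I            5.221    0.01356     0.5694
  C          0.01915  -0.009573   -0.02872
  E             5.24   0.003989     0.5407
  solve Keq expr → x = -0.009573; check Q = 2.2960e-05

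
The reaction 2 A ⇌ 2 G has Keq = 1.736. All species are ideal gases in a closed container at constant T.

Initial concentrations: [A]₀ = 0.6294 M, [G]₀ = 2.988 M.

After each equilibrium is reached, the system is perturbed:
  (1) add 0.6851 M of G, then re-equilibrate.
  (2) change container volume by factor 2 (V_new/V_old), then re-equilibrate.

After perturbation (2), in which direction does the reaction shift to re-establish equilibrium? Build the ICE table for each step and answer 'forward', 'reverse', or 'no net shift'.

Q₀ = 22.54 vs Keq = 1.736 ⇒ Q>K, reverse
Step 1:
                   A          G
  I           0.6294      2.988
  C           0.9315    -0.9315
  E            1.561      2.057
  solve Keq expr → x = -0.4657; check Q = 1.736
Then add 0.6851 M of G.
Step 2:
                   A          G
  I            1.561      2.742
  C           0.2956    -0.2956
  E            1.856      2.446
  solve Keq expr → x = -0.1478; check Q = 1.736
Then change container volume by factor 2 (V_new/V_old).
Step 3:
                   A          G
  I           0.9282      1.223
  C                0          0
  E           0.9282      1.223
  solve Keq expr → x = 0; check Q = 1.736

Direction: no net shift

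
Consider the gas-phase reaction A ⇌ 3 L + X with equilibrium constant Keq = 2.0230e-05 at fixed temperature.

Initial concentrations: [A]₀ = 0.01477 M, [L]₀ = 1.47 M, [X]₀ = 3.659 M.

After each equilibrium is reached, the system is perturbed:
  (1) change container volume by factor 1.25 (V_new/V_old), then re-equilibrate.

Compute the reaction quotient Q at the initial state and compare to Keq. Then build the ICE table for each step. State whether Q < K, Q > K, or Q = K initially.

Q₀ = 786.9; Q > K (proceeds reverse)

Q₀ = 786.9 vs Keq = 2.0230e-05 ⇒ Q>K, reverse
Step 1:
                   A          L          X
  I          0.01477       1.47      3.659
  C           0.4851     -1.455    -0.4851
  E           0.4999    0.01471      3.174
  solve Keq expr → x = -0.4851; check Q = 2.0230e-05
Then change container volume by factor 1.25 (V_new/V_old).
Step 2:
                   A          L          X
  I           0.3999    0.01177      2.539
  C       -9.7636e-04   0.002929 9.7636e-04
  E           0.3989     0.0147       2.54
  solve Keq expr → x = 9.7636e-04; check Q = 2.0230e-05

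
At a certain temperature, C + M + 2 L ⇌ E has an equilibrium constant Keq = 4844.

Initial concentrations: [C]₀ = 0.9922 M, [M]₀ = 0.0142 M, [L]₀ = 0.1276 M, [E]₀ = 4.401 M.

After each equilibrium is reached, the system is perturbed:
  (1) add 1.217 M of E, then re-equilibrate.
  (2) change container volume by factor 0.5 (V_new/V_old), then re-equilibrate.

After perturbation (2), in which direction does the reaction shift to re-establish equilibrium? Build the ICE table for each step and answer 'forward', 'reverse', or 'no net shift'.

Q₀ = 1.9185e+04 vs Keq = 4844 ⇒ Q>K, reverse
Step 1:
                   C          M          L          E
  init        0.9922     0.0142     0.1276      4.401
  Δ          0.01868    0.01868    0.03737   -0.01868
  eq           1.011    0.03288      0.165      4.382
  solve Keq expr → x = -0.01868; check Q = 4844
Then add 1.217 M of E.
Step 2:
                   C          M          L          E
  init         1.011    0.03288      0.165      5.599
  Δ         0.004605   0.004605    0.00921  -0.004605
  eq           1.015    0.03749     0.1742      5.595
  solve Keq expr → x = -0.004605; check Q = 4844
Then change container volume by factor 0.5 (V_new/V_old).
Step 3:
                   C          M          L          E
  init         2.031    0.07498     0.3484      11.19
  Δ         -0.05449   -0.05449     -0.109    0.05449
  eq           1.976    0.02049     0.2394      11.24
  solve Keq expr → x = 0.05449; check Q = 4844

Direction: forward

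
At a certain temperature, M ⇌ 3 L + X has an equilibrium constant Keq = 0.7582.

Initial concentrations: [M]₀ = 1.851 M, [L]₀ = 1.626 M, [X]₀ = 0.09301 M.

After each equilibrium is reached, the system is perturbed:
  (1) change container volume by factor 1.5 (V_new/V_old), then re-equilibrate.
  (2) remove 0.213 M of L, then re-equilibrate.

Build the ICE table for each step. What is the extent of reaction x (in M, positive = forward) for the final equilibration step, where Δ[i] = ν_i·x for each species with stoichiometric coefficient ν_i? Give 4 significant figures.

Q₀ = 0.216 vs Keq = 0.7582 ⇒ Q<K, forward
Step 1:
                    M           L           X
  I             1.851       1.626     0.09301
  C          -0.09638      0.2891     0.09638
  E             1.755       1.915      0.1894
  solve Keq expr → x = 0.09638; check Q = 0.7582
Then change container volume by factor 1.5 (V_new/V_old).
Step 2:
                    M           L           X
  I              1.17       1.277      0.1263
  C            -0.092       0.276       0.092
  E             1.078       1.553      0.2183
  solve Keq expr → x = 0.092; check Q = 0.7582
Then remove 0.213 M of L.
Step 3:
                    M           L           X
  I             1.078        1.34      0.2183
  C          -0.03811      0.1143     0.03811
  E              1.04       1.454      0.2564
  solve Keq expr → x = 0.03811; check Q = 0.7582

x = 0.03811 M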